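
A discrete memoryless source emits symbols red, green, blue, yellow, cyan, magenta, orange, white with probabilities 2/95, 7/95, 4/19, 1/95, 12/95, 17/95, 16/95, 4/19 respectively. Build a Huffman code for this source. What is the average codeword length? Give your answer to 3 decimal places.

2.716 bits/symbol

Repeatedly combine the two least-probable nodes; the expected code length is the sum of the merged weights.
merge 1/95 + 2/95 → 3/95
merge 3/95 + 7/95 → 2/19
merge 2/19 + 12/95 → 22/95
merge 16/95 + 17/95 → 33/95
merge 4/19 + 4/19 → 8/19
merge 22/95 + 33/95 → 11/19
merge 8/19 + 11/19 → 1
L = 3/95 + 2/19 + 22/95 + 33/95 + 8/19 + 11/19 + 1 = 258/95 ≈ 2.716 bits/symbol.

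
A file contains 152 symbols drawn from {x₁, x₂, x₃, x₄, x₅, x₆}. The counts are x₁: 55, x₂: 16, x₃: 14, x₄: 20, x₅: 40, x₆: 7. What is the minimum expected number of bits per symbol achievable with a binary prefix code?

2.375 bits/symbol

Probabilities are the counts divided by 152.
Repeatedly combine the two least-probable nodes; the expected code length is the sum of the merged weights.
merge 7/152 + 7/76 → 21/152
merge 2/19 + 5/38 → 9/38
merge 21/152 + 9/38 → 3/8
merge 5/19 + 55/152 → 5/8
merge 3/8 + 5/8 → 1
L = 21/152 + 9/38 + 3/8 + 5/8 + 1 = 19/8 = 2.375 bits/symbol.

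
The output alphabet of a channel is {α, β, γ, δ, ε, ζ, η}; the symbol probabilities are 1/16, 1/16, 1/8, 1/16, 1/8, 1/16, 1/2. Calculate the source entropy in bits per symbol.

2.25 bits

Each probability is a power of 1/2, so log₂(1/p) is an integer.
H = Σ p·log₂(1/p) = 1/16·4 + 1/16·4 + 1/8·3 + 1/16·4 + 1/8·3 + 1/16·4 + 1/2·1 = 2.25 bits.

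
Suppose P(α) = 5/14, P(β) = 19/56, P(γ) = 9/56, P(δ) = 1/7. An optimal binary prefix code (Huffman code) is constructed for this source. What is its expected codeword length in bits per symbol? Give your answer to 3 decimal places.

1.946 bits/symbol

Repeatedly combine the two least-probable nodes; the expected code length is the sum of the merged weights.
merge 1/7 + 9/56 → 17/56
merge 17/56 + 19/56 → 9/14
merge 5/14 + 9/14 → 1
L = 17/56 + 9/14 + 1 = 109/56 ≈ 1.946 bits/symbol.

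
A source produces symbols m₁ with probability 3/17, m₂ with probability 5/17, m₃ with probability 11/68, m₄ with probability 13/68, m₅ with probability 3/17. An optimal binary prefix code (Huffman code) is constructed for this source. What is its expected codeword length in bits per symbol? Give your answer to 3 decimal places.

Repeatedly combine the two least-probable nodes; the expected code length is the sum of the merged weights.
merge 11/68 + 3/17 → 23/68
merge 3/17 + 13/68 → 25/68
merge 5/17 + 23/68 → 43/68
merge 25/68 + 43/68 → 1
L = 23/68 + 25/68 + 43/68 + 1 = 159/68 ≈ 2.338 bits/symbol.

2.338 bits/symbol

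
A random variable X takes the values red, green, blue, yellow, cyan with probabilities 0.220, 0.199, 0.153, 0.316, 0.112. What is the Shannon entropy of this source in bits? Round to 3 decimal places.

H = −Σ pᵢ log₂ pᵢ.
−0.220·log₂(0.220) = 0.4806
−0.199·log₂(0.199) = 0.4635
−0.153·log₂(0.153) = 0.4144
−0.316·log₂(0.316) = 0.5252
−0.112·log₂(0.112) = 0.3537
Sum ≈ 2.2374 → 2.237 bits.

2.237 bits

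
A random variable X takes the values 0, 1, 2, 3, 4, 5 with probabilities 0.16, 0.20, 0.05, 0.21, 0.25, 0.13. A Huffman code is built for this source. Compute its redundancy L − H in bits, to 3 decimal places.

Entropy H = −Σ p log₂ p ≈ 2.4590 bits.
Huffman merges: 1/20+13/100→9/50; 4/25+9/50→17/50; 1/5+21/100→41/100; 1/4+17/50→59/100; 41/100+59/100→1. L = 63/25 ≈ 2.5200.
L − H = 2.5200 − 2.4590 = 0.061 bits.

0.061 bits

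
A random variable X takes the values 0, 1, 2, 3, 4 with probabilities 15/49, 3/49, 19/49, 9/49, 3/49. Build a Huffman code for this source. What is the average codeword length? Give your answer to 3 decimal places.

Repeatedly combine the two least-probable nodes; the expected code length is the sum of the merged weights.
merge 3/49 + 3/49 → 6/49
merge 6/49 + 9/49 → 15/49
merge 15/49 + 15/49 → 30/49
merge 19/49 + 30/49 → 1
L = 6/49 + 15/49 + 30/49 + 1 = 100/49 ≈ 2.041 bits/symbol.

2.041 bits/symbol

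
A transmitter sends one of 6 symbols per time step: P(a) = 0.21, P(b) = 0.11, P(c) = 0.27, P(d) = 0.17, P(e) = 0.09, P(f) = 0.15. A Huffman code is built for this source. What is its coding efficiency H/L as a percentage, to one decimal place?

98.8%

Entropy H = −Σ p log₂ p ≈ 2.4909 bits.
Huffman merges: 9/100+11/100→1/5; 3/20+17/100→8/25; 1/5+21/100→41/100; 27/100+8/25→59/100; 41/100+59/100→1. L = 63/25 ≈ 2.5200.
Efficiency = H/L = 2.4909/2.5200 = 98.8%.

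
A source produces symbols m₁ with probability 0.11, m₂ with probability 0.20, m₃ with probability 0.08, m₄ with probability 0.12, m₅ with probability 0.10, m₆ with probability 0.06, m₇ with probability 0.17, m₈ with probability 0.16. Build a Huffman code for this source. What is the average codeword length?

2.94 bits/symbol

Repeatedly combine the two least-probable nodes; the expected code length is the sum of the merged weights.
merge 3/50 + 2/25 → 7/50
merge 1/10 + 11/100 → 21/100
merge 3/25 + 7/50 → 13/50
merge 4/25 + 17/100 → 33/100
merge 1/5 + 21/100 → 41/100
merge 13/50 + 33/100 → 59/100
merge 41/100 + 59/100 → 1
L = 7/50 + 21/100 + 13/50 + 33/100 + 41/100 + 59/100 + 1 = 147/50 = 2.94 bits/symbol.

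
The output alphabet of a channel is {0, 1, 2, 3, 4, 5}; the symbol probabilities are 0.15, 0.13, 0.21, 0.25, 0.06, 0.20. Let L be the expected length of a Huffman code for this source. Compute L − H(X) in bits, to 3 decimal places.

0.056 bits

Entropy H = −Σ p log₂ p ≈ 2.4739 bits.
Huffman merges: 3/50+13/100→19/100; 3/20+19/100→17/50; 1/5+21/100→41/100; 1/4+17/50→59/100; 41/100+59/100→1. L = 253/100 ≈ 2.5300.
L − H = 2.5300 − 2.4739 = 0.056 bits.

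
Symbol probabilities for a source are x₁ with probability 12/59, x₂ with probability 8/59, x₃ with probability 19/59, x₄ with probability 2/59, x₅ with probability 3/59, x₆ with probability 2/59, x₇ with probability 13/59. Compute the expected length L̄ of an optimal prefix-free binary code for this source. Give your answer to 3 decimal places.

2.441 bits/symbol

Repeatedly combine the two least-probable nodes; the expected code length is the sum of the merged weights.
merge 2/59 + 2/59 → 4/59
merge 3/59 + 4/59 → 7/59
merge 7/59 + 8/59 → 15/59
merge 12/59 + 13/59 → 25/59
merge 15/59 + 19/59 → 34/59
merge 25/59 + 34/59 → 1
L = 4/59 + 7/59 + 15/59 + 25/59 + 34/59 + 1 = 144/59 ≈ 2.441 bits/symbol.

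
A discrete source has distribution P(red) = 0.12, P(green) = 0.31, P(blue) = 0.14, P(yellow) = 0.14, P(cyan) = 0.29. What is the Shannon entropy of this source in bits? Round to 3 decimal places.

H = −Σ pᵢ log₂ pᵢ.
−0.12·log₂(0.12) = 0.3671
−0.31·log₂(0.31) = 0.5238
−0.14·log₂(0.14) = 0.3971
−0.14·log₂(0.14) = 0.3971
−0.29·log₂(0.29) = 0.5179
Sum ≈ 2.2030 → 2.203 bits.

2.203 bits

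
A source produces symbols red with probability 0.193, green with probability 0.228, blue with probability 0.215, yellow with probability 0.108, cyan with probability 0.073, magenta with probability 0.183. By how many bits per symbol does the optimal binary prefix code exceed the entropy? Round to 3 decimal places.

Entropy H = −Σ p log₂ p ≈ 2.4919 bits.
Huffman merges: 73/1000+27/250→181/1000; 181/1000+183/1000→91/250; 193/1000+43/200→51/125; 57/250+91/250→74/125; 51/125+74/125→1. L = 509/200 ≈ 2.5450.
L − H = 2.5450 − 2.4919 = 0.053 bits.

0.053 bits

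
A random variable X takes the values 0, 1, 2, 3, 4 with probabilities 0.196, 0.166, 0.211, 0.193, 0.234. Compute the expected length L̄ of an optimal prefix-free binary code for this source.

Repeatedly combine the two least-probable nodes; the expected code length is the sum of the merged weights.
merge 83/500 + 193/1000 → 359/1000
merge 49/250 + 211/1000 → 407/1000
merge 117/500 + 359/1000 → 593/1000
merge 407/1000 + 593/1000 → 1
L = 359/1000 + 407/1000 + 593/1000 + 1 = 2359/1000 = 2.359 bits/symbol.

2.359 bits/symbol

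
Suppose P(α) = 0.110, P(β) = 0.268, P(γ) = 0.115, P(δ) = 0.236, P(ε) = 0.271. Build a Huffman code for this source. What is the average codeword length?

2.225 bits/symbol

Repeatedly combine the two least-probable nodes; the expected code length is the sum of the merged weights.
merge 11/100 + 23/200 → 9/40
merge 9/40 + 59/250 → 461/1000
merge 67/250 + 271/1000 → 539/1000
merge 461/1000 + 539/1000 → 1
L = 9/40 + 461/1000 + 539/1000 + 1 = 89/40 = 2.225 bits/symbol.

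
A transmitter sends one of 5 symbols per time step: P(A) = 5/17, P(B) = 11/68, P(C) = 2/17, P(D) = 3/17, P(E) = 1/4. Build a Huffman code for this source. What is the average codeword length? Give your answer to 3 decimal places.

Repeatedly combine the two least-probable nodes; the expected code length is the sum of the merged weights.
merge 2/17 + 11/68 → 19/68
merge 3/17 + 1/4 → 29/68
merge 19/68 + 5/17 → 39/68
merge 29/68 + 39/68 → 1
L = 19/68 + 29/68 + 39/68 + 1 = 155/68 ≈ 2.279 bits/symbol.

2.279 bits/symbol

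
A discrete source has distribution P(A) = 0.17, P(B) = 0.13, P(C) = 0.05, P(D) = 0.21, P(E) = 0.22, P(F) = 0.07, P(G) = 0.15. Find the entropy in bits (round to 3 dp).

2.666 bits

H = −Σ pᵢ log₂ pᵢ.
−0.17·log₂(0.17) = 0.4346
−0.13·log₂(0.13) = 0.3826
−0.05·log₂(0.05) = 0.2161
−0.21·log₂(0.21) = 0.4728
−0.22·log₂(0.22) = 0.4806
−0.07·log₂(0.07) = 0.2686
−0.15·log₂(0.15) = 0.4105
Sum ≈ 2.6658 → 2.666 bits.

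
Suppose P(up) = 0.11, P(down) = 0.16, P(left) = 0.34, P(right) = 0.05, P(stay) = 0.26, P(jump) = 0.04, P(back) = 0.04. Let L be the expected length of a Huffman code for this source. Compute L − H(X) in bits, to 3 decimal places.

0.055 bits

Entropy H = −Σ p log₂ p ≈ 2.3954 bits.
Huffman merges: 1/25+1/25→2/25; 1/20+2/25→13/100; 11/100+13/100→6/25; 4/25+6/25→2/5; 13/50+17/50→3/5; 2/5+3/5→1. L = 49/20 ≈ 2.4500.
L − H = 2.4500 − 2.3954 = 0.055 bits.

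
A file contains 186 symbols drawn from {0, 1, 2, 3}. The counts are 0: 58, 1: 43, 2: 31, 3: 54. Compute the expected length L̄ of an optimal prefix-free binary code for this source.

Probabilities are the counts divided by 186.
Repeatedly combine the two least-probable nodes; the expected code length is the sum of the merged weights.
merge 1/6 + 43/186 → 37/93
merge 9/31 + 29/93 → 56/93
merge 37/93 + 56/93 → 1
L = 37/93 + 56/93 + 1 = 2 bits/symbol.

2 bits/symbol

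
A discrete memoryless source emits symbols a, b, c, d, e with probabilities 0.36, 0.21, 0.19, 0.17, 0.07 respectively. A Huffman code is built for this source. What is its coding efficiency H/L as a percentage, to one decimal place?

Entropy H = −Σ p log₂ p ≈ 2.1618 bits.
Huffman merges: 7/100+17/100→6/25; 19/100+21/100→2/5; 6/25+9/25→3/5; 2/5+3/5→1. L = 56/25 ≈ 2.2400.
Efficiency = H/L = 2.1618/2.2400 = 96.5%.

96.5%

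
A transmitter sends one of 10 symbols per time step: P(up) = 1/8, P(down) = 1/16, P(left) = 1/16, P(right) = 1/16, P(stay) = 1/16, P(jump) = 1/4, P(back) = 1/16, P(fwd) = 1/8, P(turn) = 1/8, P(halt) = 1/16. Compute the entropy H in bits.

3.125 bits

Each probability is a power of 1/2, so log₂(1/p) is an integer.
H = Σ p·log₂(1/p) = 1/8·3 + 1/16·4 + 1/16·4 + 1/16·4 + 1/16·4 + 1/4·2 + 1/16·4 + 1/8·3 + 1/8·3 + 1/16·4 = 3.125 bits.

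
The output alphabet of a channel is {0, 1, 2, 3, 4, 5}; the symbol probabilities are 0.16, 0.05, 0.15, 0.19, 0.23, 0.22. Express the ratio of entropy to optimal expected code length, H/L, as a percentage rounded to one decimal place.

Entropy H = −Σ p log₂ p ≈ 2.4731 bits.
Huffman merges: 1/20+3/20→1/5; 4/25+19/100→7/20; 1/5+11/50→21/50; 23/100+7/20→29/50; 21/50+29/50→1. L = 51/20 ≈ 2.5500.
Efficiency = H/L = 2.4731/2.5500 = 97.0%.

97.0%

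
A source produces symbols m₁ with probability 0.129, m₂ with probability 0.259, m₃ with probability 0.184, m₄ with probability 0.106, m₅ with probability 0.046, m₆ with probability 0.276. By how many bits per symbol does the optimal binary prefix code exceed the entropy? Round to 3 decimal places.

0.038 bits

Entropy H = −Σ p log₂ p ≈ 2.3955 bits.
Huffman merges: 23/500+53/500→19/125; 129/1000+19/125→281/1000; 23/125+259/1000→443/1000; 69/250+281/1000→557/1000; 443/1000+557/1000→1. L = 2433/1000 ≈ 2.4330.
L − H = 2.4330 − 2.3955 = 0.038 bits.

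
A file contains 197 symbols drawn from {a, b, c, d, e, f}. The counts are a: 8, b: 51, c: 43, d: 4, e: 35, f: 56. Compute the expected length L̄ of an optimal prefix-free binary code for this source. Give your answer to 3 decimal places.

2.299 bits/symbol

Probabilities are the counts divided by 197.
Repeatedly combine the two least-probable nodes; the expected code length is the sum of the merged weights.
merge 4/197 + 8/197 → 12/197
merge 12/197 + 35/197 → 47/197
merge 43/197 + 47/197 → 90/197
merge 51/197 + 56/197 → 107/197
merge 90/197 + 107/197 → 1
L = 12/197 + 47/197 + 90/197 + 107/197 + 1 = 453/197 ≈ 2.299 bits/symbol.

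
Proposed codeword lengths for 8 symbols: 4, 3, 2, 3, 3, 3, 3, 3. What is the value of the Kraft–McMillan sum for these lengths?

1.0625

With common denominator 2^4 = 16: Σ 2^(−ℓᵢ) = 1/16 + 2/16 + 4/16 + 2/16 + 2/16 + 2/16 + 2/16 + 2/16 = 17/16 = 1.0625.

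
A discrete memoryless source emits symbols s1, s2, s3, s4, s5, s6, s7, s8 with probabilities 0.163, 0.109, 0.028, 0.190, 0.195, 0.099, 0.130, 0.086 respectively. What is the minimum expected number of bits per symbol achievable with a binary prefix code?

2.919 bits/symbol

Repeatedly combine the two least-probable nodes; the expected code length is the sum of the merged weights.
merge 7/250 + 43/500 → 57/500
merge 99/1000 + 109/1000 → 26/125
merge 57/500 + 13/100 → 61/250
merge 163/1000 + 19/100 → 353/1000
merge 39/200 + 26/125 → 403/1000
merge 61/250 + 353/1000 → 597/1000
merge 403/1000 + 597/1000 → 1
L = 57/500 + 26/125 + 61/250 + 353/1000 + 403/1000 + 597/1000 + 1 = 2919/1000 = 2.919 bits/symbol.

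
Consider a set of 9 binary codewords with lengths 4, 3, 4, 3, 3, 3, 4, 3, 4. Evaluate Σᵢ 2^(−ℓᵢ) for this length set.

With common denominator 2^4 = 16: Σ 2^(−ℓᵢ) = 1/16 + 2/16 + 1/16 + 2/16 + 2/16 + 2/16 + 1/16 + 2/16 + 1/16 = 14/16 = 0.875.

0.875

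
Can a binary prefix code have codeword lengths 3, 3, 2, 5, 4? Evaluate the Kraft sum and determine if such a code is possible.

0.59375; yes

With common denominator 2^5 = 32: Σ 2^(−ℓᵢ) = 4/32 + 4/32 + 8/32 + 1/32 + 2/32 = 19/32 = 0.59375.
Kraft's inequality requires Σ ≤ 1; here Σ = 0.59375 ≤ 1, so such a prefix code exists.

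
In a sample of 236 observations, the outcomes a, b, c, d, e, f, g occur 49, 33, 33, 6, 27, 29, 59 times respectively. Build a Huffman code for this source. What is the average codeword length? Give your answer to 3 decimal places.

2.682 bits/symbol

Probabilities are the counts divided by 236.
Repeatedly combine the two least-probable nodes; the expected code length is the sum of the merged weights.
merge 3/118 + 27/236 → 33/236
merge 29/236 + 33/236 → 31/118
merge 33/236 + 33/236 → 33/118
merge 49/236 + 1/4 → 27/59
merge 31/118 + 33/118 → 32/59
merge 27/59 + 32/59 → 1
L = 33/236 + 31/118 + 33/118 + 27/59 + 32/59 + 1 = 633/236 ≈ 2.682 bits/symbol.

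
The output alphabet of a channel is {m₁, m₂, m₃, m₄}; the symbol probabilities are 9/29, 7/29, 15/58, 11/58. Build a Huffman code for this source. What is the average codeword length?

2 bits/symbol

Repeatedly combine the two least-probable nodes; the expected code length is the sum of the merged weights.
merge 11/58 + 7/29 → 25/58
merge 15/58 + 9/29 → 33/58
merge 25/58 + 33/58 → 1
L = 25/58 + 33/58 + 1 = 2 bits/symbol.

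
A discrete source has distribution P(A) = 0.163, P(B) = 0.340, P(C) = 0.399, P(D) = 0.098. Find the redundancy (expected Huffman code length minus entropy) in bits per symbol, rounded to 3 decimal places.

0.049 bits

Entropy H = −Σ p log₂ p ≈ 1.8130 bits.
Huffman merges: 49/500+163/1000→261/1000; 261/1000+17/50→601/1000; 399/1000+601/1000→1. L = 931/500 ≈ 1.8620.
L − H = 1.8620 − 1.8130 = 0.049 bits.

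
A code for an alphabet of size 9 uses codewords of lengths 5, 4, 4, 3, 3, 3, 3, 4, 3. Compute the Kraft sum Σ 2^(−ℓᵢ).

With common denominator 2^5 = 32: Σ 2^(−ℓᵢ) = 1/32 + 2/32 + 2/32 + 4/32 + 4/32 + 4/32 + 4/32 + 2/32 + 4/32 = 27/32 = 0.84375.

0.84375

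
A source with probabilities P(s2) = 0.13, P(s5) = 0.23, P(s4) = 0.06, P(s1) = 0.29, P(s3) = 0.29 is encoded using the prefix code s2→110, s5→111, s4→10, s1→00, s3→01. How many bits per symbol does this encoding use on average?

L̄ = Σ pᵢ·ℓᵢ = 0.13·3 + 0.23·3 + 0.06·2 + 0.29·2 + 0.29·2 = 2.36 bits/symbol.

2.36 bits/symbol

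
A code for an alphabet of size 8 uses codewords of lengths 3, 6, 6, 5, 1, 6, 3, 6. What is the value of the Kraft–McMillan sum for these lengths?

With common denominator 2^6 = 64: Σ 2^(−ℓᵢ) = 8/64 + 1/64 + 1/64 + 2/64 + 32/64 + 1/64 + 8/64 + 1/64 = 54/64 = 0.84375.

0.84375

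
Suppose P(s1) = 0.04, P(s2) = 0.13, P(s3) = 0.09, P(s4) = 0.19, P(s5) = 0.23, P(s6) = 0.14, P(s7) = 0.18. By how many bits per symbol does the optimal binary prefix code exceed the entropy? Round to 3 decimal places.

Entropy H = −Σ p log₂ p ≈ 2.6664 bits.
Huffman merges: 1/25+9/100→13/100; 13/100+13/100→13/50; 7/50+9/50→8/25; 19/100+23/100→21/50; 13/50+8/25→29/50; 21/50+29/50→1. L = 271/100 ≈ 2.7100.
L − H = 2.7100 − 2.6664 = 0.044 bits.

0.044 bits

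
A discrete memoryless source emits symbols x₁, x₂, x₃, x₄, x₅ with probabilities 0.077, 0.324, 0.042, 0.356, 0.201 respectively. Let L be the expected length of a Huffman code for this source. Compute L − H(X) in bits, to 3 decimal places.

Entropy H = −Σ p log₂ p ≈ 1.9994 bits.
Huffman merges: 21/500+77/1000→119/1000; 119/1000+201/1000→8/25; 8/25+81/250→161/250; 89/250+161/250→1. L = 2083/1000 ≈ 2.0830.
L − H = 2.0830 − 1.9994 = 0.084 bits.

0.084 bits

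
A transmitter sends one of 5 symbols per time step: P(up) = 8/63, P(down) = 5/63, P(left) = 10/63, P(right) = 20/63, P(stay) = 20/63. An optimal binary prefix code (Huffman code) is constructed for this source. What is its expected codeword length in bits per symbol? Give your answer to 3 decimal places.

2.206 bits/symbol

Repeatedly combine the two least-probable nodes; the expected code length is the sum of the merged weights.
merge 5/63 + 8/63 → 13/63
merge 10/63 + 13/63 → 23/63
merge 20/63 + 20/63 → 40/63
merge 23/63 + 40/63 → 1
L = 13/63 + 23/63 + 40/63 + 1 = 139/63 ≈ 2.206 bits/symbol.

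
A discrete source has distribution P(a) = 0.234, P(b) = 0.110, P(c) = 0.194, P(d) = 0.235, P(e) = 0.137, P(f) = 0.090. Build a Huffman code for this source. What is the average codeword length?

Repeatedly combine the two least-probable nodes; the expected code length is the sum of the merged weights.
merge 9/100 + 11/100 → 1/5
merge 137/1000 + 97/500 → 331/1000
merge 1/5 + 117/500 → 217/500
merge 47/200 + 331/1000 → 283/500
merge 217/500 + 283/500 → 1
L = 1/5 + 331/1000 + 217/500 + 283/500 + 1 = 2531/1000 = 2.531 bits/symbol.

2.531 bits/symbol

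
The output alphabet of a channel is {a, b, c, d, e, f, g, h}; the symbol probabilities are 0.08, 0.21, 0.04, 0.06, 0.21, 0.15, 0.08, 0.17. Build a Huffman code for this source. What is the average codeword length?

Repeatedly combine the two least-probable nodes; the expected code length is the sum of the merged weights.
merge 1/25 + 3/50 → 1/10
merge 2/25 + 2/25 → 4/25
merge 1/10 + 3/20 → 1/4
merge 4/25 + 17/100 → 33/100
merge 21/100 + 21/100 → 21/50
merge 1/4 + 33/100 → 29/50
merge 21/50 + 29/50 → 1
L = 1/10 + 4/25 + 1/4 + 33/100 + 21/50 + 29/50 + 1 = 71/25 = 2.84 bits/symbol.

2.84 bits/symbol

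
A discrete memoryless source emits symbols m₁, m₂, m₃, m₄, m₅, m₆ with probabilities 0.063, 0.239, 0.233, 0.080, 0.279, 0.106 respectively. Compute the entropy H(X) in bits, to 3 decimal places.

H = −Σ pᵢ log₂ pᵢ.
−0.063·log₂(0.063) = 0.2513
−0.239·log₂(0.239) = 0.4935
−0.233·log₂(0.233) = 0.4897
−0.080·log₂(0.080) = 0.2915
−0.279·log₂(0.279) = 0.5138
−0.106·log₂(0.106) = 0.3432
Sum ≈ 2.3830 → 2.383 bits.

2.383 bits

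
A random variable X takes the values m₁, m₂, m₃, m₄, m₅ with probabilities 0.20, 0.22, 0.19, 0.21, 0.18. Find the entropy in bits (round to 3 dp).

2.318 bits

H = −Σ pᵢ log₂ pᵢ.
−0.20·log₂(0.20) = 0.4644
−0.22·log₂(0.22) = 0.4806
−0.19·log₂(0.19) = 0.4552
−0.21·log₂(0.21) = 0.4728
−0.18·log₂(0.18) = 0.4453
Sum ≈ 2.3183 → 2.318 bits.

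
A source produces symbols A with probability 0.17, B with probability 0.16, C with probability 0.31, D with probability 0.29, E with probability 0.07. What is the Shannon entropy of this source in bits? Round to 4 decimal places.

H = −Σ pᵢ log₂ pᵢ.
−0.17·log₂(0.17) = 0.4346
−0.16·log₂(0.16) = 0.4230
−0.31·log₂(0.31) = 0.5238
−0.29·log₂(0.29) = 0.5179
−0.07·log₂(0.07) = 0.2686
Sum ≈ 2.1679 → 2.1679 bits.

2.1679 bits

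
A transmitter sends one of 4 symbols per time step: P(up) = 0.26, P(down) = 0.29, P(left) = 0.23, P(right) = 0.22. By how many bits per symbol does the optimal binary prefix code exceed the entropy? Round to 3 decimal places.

0.009 bits

Entropy H = −Σ p log₂ p ≈ 1.9914 bits.
Huffman merges: 11/50+23/100→9/20; 13/50+29/100→11/20; 9/20+11/20→1. L = 2 ≈ 2.0000.
L − H = 2.0000 − 1.9914 = 0.009 bits.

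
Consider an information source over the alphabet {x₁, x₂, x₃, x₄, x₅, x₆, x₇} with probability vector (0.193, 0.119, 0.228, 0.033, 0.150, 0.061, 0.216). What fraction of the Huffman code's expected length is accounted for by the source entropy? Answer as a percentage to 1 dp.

Entropy H = −Σ p log₂ p ≈ 2.6064 bits.
Huffman merges: 33/1000+61/1000→47/500; 47/500+119/1000→213/1000; 3/20+193/1000→343/1000; 213/1000+27/125→429/1000; 57/250+343/1000→571/1000; 429/1000+571/1000→1. L = 53/20 ≈ 2.6500.
Efficiency = H/L = 2.6064/2.6500 = 98.4%.

98.4%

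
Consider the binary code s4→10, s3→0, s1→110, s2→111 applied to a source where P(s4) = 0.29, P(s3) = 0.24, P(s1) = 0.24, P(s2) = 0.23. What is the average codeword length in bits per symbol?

2.23 bits/symbol

L̄ = Σ pᵢ·ℓᵢ = 0.29·2 + 0.24·1 + 0.24·3 + 0.23·3 = 2.23 bits/symbol.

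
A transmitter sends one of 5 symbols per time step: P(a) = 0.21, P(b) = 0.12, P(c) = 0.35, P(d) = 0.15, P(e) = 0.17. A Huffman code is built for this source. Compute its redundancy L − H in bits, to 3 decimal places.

0.055 bits

Entropy H = −Σ p log₂ p ≈ 2.2151 bits.
Huffman merges: 3/25+3/20→27/100; 17/100+21/100→19/50; 27/100+7/20→31/50; 19/50+31/50→1. L = 227/100 ≈ 2.2700.
L − H = 2.2700 − 2.2151 = 0.055 bits.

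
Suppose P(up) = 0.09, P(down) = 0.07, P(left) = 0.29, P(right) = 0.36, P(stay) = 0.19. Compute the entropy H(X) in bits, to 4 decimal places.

H = −Σ pᵢ log₂ pᵢ.
−0.09·log₂(0.09) = 0.3127
−0.07·log₂(0.07) = 0.2686
−0.29·log₂(0.29) = 0.5179
−0.36·log₂(0.36) = 0.5306
−0.19·log₂(0.19) = 0.4552
Sum ≈ 2.0850 → 2.0850 bits.

2.0850 bits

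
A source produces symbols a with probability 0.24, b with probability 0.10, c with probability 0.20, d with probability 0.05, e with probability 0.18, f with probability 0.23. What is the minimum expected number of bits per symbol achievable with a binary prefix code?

2.48 bits/symbol

Repeatedly combine the two least-probable nodes; the expected code length is the sum of the merged weights.
merge 1/20 + 1/10 → 3/20
merge 3/20 + 9/50 → 33/100
merge 1/5 + 23/100 → 43/100
merge 6/25 + 33/100 → 57/100
merge 43/100 + 57/100 → 1
L = 3/20 + 33/100 + 43/100 + 57/100 + 1 = 62/25 = 2.48 bits/symbol.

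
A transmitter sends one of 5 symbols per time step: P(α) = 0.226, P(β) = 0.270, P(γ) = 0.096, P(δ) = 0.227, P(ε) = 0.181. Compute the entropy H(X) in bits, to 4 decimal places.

H = −Σ pᵢ log₂ pᵢ.
−0.226·log₂(0.226) = 0.4849
−0.270·log₂(0.270) = 0.5100
−0.096·log₂(0.096) = 0.3246
−0.227·log₂(0.227) = 0.4856
−0.181·log₂(0.181) = 0.4463
Sum ≈ 2.2514 → 2.2514 bits.

2.2514 bits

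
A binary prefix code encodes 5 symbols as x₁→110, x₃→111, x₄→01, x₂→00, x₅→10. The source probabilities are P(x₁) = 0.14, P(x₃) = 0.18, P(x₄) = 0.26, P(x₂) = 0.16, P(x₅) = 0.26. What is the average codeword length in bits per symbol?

L̄ = Σ pᵢ·ℓᵢ = 0.14·3 + 0.18·3 + 0.26·2 + 0.16·2 + 0.26·2 = 2.32 bits/symbol.

2.32 bits/symbol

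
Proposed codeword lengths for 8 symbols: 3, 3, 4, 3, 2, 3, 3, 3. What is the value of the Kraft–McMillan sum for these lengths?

1.0625

With common denominator 2^4 = 16: Σ 2^(−ℓᵢ) = 2/16 + 2/16 + 1/16 + 2/16 + 4/16 + 2/16 + 2/16 + 2/16 = 17/16 = 1.0625.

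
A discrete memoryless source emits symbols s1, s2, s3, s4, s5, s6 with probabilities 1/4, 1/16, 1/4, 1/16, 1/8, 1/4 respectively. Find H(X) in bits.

2.375 bits

Each probability is a power of 1/2, so log₂(1/p) is an integer.
H = Σ p·log₂(1/p) = 1/4·2 + 1/16·4 + 1/4·2 + 1/16·4 + 1/8·3 + 1/4·2 = 2.375 bits.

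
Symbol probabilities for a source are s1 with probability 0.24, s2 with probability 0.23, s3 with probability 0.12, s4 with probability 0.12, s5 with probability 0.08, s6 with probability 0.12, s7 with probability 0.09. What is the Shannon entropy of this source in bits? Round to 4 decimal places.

2.6872 bits

H = −Σ pᵢ log₂ pᵢ.
−0.24·log₂(0.24) = 0.4941
−0.23·log₂(0.23) = 0.4877
−0.12·log₂(0.12) = 0.3671
−0.12·log₂(0.12) = 0.3671
−0.08·log₂(0.08) = 0.2915
−0.12·log₂(0.12) = 0.3671
−0.09·log₂(0.09) = 0.3127
Sum ≈ 2.6872 → 2.6872 bits.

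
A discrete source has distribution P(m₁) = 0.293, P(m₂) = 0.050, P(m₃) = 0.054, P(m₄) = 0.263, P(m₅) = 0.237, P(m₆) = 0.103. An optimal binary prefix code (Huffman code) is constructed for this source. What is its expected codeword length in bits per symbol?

2.311 bits/symbol

Repeatedly combine the two least-probable nodes; the expected code length is the sum of the merged weights.
merge 1/20 + 27/500 → 13/125
merge 103/1000 + 13/125 → 207/1000
merge 207/1000 + 237/1000 → 111/250
merge 263/1000 + 293/1000 → 139/250
merge 111/250 + 139/250 → 1
L = 13/125 + 207/1000 + 111/250 + 139/250 + 1 = 2311/1000 = 2.311 bits/symbol.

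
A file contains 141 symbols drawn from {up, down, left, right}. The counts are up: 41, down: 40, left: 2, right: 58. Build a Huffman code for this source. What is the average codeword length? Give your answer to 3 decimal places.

1.887 bits/symbol

Probabilities are the counts divided by 141.
Repeatedly combine the two least-probable nodes; the expected code length is the sum of the merged weights.
merge 2/141 + 40/141 → 14/47
merge 41/141 + 14/47 → 83/141
merge 58/141 + 83/141 → 1
L = 14/47 + 83/141 + 1 = 266/141 ≈ 1.887 bits/symbol.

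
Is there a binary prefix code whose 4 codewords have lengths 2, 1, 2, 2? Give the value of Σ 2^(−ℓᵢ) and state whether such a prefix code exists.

1.25; no

With common denominator 2^2 = 4: Σ 2^(−ℓᵢ) = 1/4 + 2/4 + 1/4 + 1/4 = 5/4 = 1.25.
Kraft's inequality requires Σ ≤ 1; here Σ = 1.25 > 1, so no such prefix code exists.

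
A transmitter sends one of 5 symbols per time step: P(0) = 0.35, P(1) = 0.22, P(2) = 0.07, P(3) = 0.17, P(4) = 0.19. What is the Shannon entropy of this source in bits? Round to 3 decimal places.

2.169 bits

H = −Σ pᵢ log₂ pᵢ.
−0.35·log₂(0.35) = 0.5301
−0.22·log₂(0.22) = 0.4806
−0.07·log₂(0.07) = 0.2686
−0.17·log₂(0.17) = 0.4346
−0.19·log₂(0.19) = 0.4552
Sum ≈ 2.1690 → 2.169 bits.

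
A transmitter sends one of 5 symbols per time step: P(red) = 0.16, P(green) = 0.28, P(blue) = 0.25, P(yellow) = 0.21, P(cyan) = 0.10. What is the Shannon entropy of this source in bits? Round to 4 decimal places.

H = −Σ pᵢ log₂ pᵢ.
−0.16·log₂(0.16) = 0.4230
−0.28·log₂(0.28) = 0.5142
−0.25·log₂(0.25) = 0.5000
−0.21·log₂(0.21) = 0.4728
−0.10·log₂(0.10) = 0.3322
Sum ≈ 2.2423 → 2.2423 bits.

2.2423 bits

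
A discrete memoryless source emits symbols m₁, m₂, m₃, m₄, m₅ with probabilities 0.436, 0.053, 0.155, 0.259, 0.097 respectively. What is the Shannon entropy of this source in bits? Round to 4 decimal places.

H = −Σ pᵢ log₂ pᵢ.
−0.436·log₂(0.436) = 0.5222
−0.053·log₂(0.053) = 0.2246
−0.155·log₂(0.155) = 0.4169
−0.259·log₂(0.259) = 0.5048
−0.097·log₂(0.097) = 0.3265
Sum ≈ 1.9949 → 1.9949 bits.

1.9949 bits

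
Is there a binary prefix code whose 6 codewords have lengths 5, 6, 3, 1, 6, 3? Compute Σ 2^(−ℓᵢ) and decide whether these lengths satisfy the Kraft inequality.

0.8125; yes

With common denominator 2^6 = 64: Σ 2^(−ℓᵢ) = 2/64 + 1/64 + 8/64 + 32/64 + 1/64 + 8/64 = 52/64 = 0.8125.
Kraft's inequality requires Σ ≤ 1; here Σ = 0.8125 ≤ 1, so such a prefix code exists.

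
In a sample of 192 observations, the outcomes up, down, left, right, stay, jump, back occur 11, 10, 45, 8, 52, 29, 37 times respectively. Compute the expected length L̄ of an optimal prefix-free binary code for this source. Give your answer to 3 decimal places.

2.547 bits/symbol

Probabilities are the counts divided by 192.
Repeatedly combine the two least-probable nodes; the expected code length is the sum of the merged weights.
merge 1/24 + 5/96 → 3/32
merge 11/192 + 3/32 → 29/192
merge 29/192 + 29/192 → 29/96
merge 37/192 + 15/64 → 41/96
merge 13/48 + 29/96 → 55/96
merge 41/96 + 55/96 → 1
L = 3/32 + 29/192 + 29/96 + 41/96 + 55/96 + 1 = 163/64 ≈ 2.547 bits/symbol.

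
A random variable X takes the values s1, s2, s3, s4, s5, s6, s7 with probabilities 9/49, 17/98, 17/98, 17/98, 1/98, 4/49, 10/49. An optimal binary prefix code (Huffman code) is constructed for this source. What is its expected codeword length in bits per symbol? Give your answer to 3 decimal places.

2.704 bits/symbol

Repeatedly combine the two least-probable nodes; the expected code length is the sum of the merged weights.
merge 1/98 + 4/49 → 9/98
merge 9/98 + 17/98 → 13/49
merge 17/98 + 17/98 → 17/49
merge 9/49 + 10/49 → 19/49
merge 13/49 + 17/49 → 30/49
merge 19/49 + 30/49 → 1
L = 9/98 + 13/49 + 17/49 + 19/49 + 30/49 + 1 = 265/98 ≈ 2.704 bits/symbol.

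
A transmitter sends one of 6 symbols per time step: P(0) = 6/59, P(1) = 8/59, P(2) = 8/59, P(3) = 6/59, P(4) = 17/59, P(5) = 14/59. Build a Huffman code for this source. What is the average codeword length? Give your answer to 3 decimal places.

Repeatedly combine the two least-probable nodes; the expected code length is the sum of the merged weights.
merge 6/59 + 6/59 → 12/59
merge 8/59 + 8/59 → 16/59
merge 12/59 + 14/59 → 26/59
merge 16/59 + 17/59 → 33/59
merge 26/59 + 33/59 → 1
L = 12/59 + 16/59 + 26/59 + 33/59 + 1 = 146/59 ≈ 2.475 bits/symbol.

2.475 bits/symbol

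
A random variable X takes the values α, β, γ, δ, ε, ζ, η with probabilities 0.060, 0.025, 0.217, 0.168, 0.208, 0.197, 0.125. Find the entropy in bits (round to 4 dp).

H = −Σ pᵢ log₂ pᵢ.
−0.060·log₂(0.060) = 0.2435
−0.025·log₂(0.025) = 0.1330
−0.217·log₂(0.217) = 0.4783
−0.168·log₂(0.168) = 0.4323
−0.208·log₂(0.208) = 0.4712
−0.197·log₂(0.197) = 0.4617
−0.125·log₂(0.125) = 0.3750
Sum ≈ 2.5951 → 2.5951 bits.

2.5951 bits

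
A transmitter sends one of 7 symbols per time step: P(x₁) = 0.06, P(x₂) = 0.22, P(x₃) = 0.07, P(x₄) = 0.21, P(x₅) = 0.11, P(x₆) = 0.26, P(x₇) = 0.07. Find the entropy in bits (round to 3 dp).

2.590 bits

H = −Σ pᵢ log₂ pᵢ.
−0.06·log₂(0.06) = 0.2435
−0.22·log₂(0.22) = 0.4806
−0.07·log₂(0.07) = 0.2686
−0.21·log₂(0.21) = 0.4728
−0.11·log₂(0.11) = 0.3503
−0.26·log₂(0.26) = 0.5053
−0.07·log₂(0.07) = 0.2686
Sum ≈ 2.5896 → 2.590 bits.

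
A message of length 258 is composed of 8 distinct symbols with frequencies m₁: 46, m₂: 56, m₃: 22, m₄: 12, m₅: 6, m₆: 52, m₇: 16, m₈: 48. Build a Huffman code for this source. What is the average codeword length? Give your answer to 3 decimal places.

Probabilities are the counts divided by 258.
Repeatedly combine the two least-probable nodes; the expected code length is the sum of the merged weights.
merge 1/43 + 2/43 → 3/43
merge 8/129 + 3/43 → 17/129
merge 11/129 + 17/129 → 28/129
merge 23/129 + 8/43 → 47/129
merge 26/129 + 28/129 → 18/43
merge 28/129 + 47/129 → 25/43
merge 18/43 + 25/43 → 1
L = 3/43 + 17/129 + 28/129 + 47/129 + 18/43 + 25/43 + 1 = 359/129 ≈ 2.783 bits/symbol.

2.783 bits/symbol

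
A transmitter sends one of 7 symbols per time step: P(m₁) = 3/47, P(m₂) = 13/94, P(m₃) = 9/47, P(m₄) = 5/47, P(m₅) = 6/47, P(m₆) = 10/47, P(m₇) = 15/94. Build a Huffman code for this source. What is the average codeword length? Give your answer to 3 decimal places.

2.766 bits/symbol

Repeatedly combine the two least-probable nodes; the expected code length is the sum of the merged weights.
merge 3/47 + 5/47 → 8/47
merge 6/47 + 13/94 → 25/94
merge 15/94 + 8/47 → 31/94
merge 9/47 + 10/47 → 19/47
merge 25/94 + 31/94 → 28/47
merge 19/47 + 28/47 → 1
L = 8/47 + 25/94 + 31/94 + 19/47 + 28/47 + 1 = 130/47 ≈ 2.766 bits/symbol.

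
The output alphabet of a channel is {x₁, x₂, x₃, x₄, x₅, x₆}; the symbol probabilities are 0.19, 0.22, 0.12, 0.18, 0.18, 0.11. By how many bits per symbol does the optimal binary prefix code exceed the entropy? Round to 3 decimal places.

0.046 bits

Entropy H = −Σ p log₂ p ≈ 2.5438 bits.
Huffman merges: 11/100+3/25→23/100; 9/50+9/50→9/25; 19/100+11/50→41/100; 23/100+9/25→59/100; 41/100+59/100→1. L = 259/100 ≈ 2.5900.
L − H = 2.5900 − 2.5438 = 0.046 bits.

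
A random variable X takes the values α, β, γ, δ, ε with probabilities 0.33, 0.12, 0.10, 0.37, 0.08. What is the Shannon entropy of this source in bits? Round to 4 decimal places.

2.0493 bits

H = −Σ pᵢ log₂ pᵢ.
−0.33·log₂(0.33) = 0.5278
−0.12·log₂(0.12) = 0.3671
−0.10·log₂(0.10) = 0.3322
−0.37·log₂(0.37) = 0.5307
−0.08·log₂(0.08) = 0.2915
Sum ≈ 2.0493 → 2.0493 bits.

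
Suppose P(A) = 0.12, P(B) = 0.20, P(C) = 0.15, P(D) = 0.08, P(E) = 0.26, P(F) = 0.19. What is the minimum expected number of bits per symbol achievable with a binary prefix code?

2.54 bits/symbol

Repeatedly combine the two least-probable nodes; the expected code length is the sum of the merged weights.
merge 2/25 + 3/25 → 1/5
merge 3/20 + 19/100 → 17/50
merge 1/5 + 1/5 → 2/5
merge 13/50 + 17/50 → 3/5
merge 2/5 + 3/5 → 1
L = 1/5 + 17/50 + 2/5 + 3/5 + 1 = 127/50 = 2.54 bits/symbol.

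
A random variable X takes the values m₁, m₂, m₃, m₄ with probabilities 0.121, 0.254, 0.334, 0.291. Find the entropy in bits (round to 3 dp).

1.918 bits

H = −Σ pᵢ log₂ pᵢ.
−0.121·log₂(0.121) = 0.3687
−0.254·log₂(0.254) = 0.5022
−0.334·log₂(0.334) = 0.5284
−0.291·log₂(0.291) = 0.5182
Sum ≈ 1.9175 → 1.918 bits.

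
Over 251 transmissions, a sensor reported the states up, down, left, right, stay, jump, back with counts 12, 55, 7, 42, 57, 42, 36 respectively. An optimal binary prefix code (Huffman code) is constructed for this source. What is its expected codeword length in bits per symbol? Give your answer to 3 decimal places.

2.629 bits/symbol

Probabilities are the counts divided by 251.
Repeatedly combine the two least-probable nodes; the expected code length is the sum of the merged weights.
merge 7/251 + 12/251 → 19/251
merge 19/251 + 36/251 → 55/251
merge 42/251 + 42/251 → 84/251
merge 55/251 + 55/251 → 110/251
merge 57/251 + 84/251 → 141/251
merge 110/251 + 141/251 → 1
L = 19/251 + 55/251 + 84/251 + 110/251 + 141/251 + 1 = 660/251 ≈ 2.629 bits/symbol.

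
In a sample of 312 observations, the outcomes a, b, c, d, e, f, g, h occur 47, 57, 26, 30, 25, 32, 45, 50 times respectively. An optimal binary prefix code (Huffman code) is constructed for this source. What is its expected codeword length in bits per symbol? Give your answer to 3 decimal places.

Probabilities are the counts divided by 312.
Repeatedly combine the two least-probable nodes; the expected code length is the sum of the merged weights.
merge 25/312 + 1/12 → 17/104
merge 5/52 + 4/39 → 31/156
merge 15/104 + 47/312 → 23/78
merge 25/156 + 17/104 → 101/312
merge 19/104 + 31/156 → 119/312
merge 23/78 + 101/312 → 193/312
merge 119/312 + 193/312 → 1
L = 17/104 + 31/156 + 23/78 + 101/312 + 119/312 + 193/312 + 1 = 155/52 ≈ 2.981 bits/symbol.

2.981 bits/symbol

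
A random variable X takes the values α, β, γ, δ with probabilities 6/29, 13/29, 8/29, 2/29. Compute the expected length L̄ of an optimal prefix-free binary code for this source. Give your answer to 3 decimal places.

1.828 bits/symbol

Repeatedly combine the two least-probable nodes; the expected code length is the sum of the merged weights.
merge 2/29 + 6/29 → 8/29
merge 8/29 + 8/29 → 16/29
merge 13/29 + 16/29 → 1
L = 8/29 + 16/29 + 1 = 53/29 ≈ 1.828 bits/symbol.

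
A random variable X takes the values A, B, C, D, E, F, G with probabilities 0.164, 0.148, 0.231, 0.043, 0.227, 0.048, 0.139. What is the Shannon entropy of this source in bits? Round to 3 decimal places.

H = −Σ pᵢ log₂ pᵢ.
−0.164·log₂(0.164) = 0.4278
−0.148·log₂(0.148) = 0.4079
−0.231·log₂(0.231) = 0.4883
−0.043·log₂(0.043) = 0.1952
−0.227·log₂(0.227) = 0.4856
−0.048·log₂(0.048) = 0.2103
−0.139·log₂(0.139) = 0.3957
Sum ≈ 2.6108 → 2.611 bits.

2.611 bits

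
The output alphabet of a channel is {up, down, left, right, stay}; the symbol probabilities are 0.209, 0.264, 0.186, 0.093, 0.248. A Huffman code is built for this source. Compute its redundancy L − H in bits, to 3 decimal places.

Entropy H = −Σ p log₂ p ≈ 2.2482 bits.
Huffman merges: 93/1000+93/500→279/1000; 209/1000+31/125→457/1000; 33/125+279/1000→543/1000; 457/1000+543/1000→1. L = 2279/1000 ≈ 2.2790.
L − H = 2.2790 − 2.2482 = 0.031 bits.

0.031 bits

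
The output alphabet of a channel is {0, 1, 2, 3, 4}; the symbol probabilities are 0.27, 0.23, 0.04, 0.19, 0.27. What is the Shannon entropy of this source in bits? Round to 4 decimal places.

H = −Σ pᵢ log₂ pᵢ.
−0.27·log₂(0.27) = 0.5100
−0.23·log₂(0.23) = 0.4877
−0.04·log₂(0.04) = 0.1858
−0.19·log₂(0.19) = 0.4552
−0.27·log₂(0.27) = 0.5100
Sum ≈ 2.1487 → 2.1487 bits.

2.1487 bits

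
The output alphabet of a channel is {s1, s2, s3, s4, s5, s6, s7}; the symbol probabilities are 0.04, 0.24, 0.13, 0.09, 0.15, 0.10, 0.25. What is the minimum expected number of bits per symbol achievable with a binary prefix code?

Repeatedly combine the two least-probable nodes; the expected code length is the sum of the merged weights.
merge 1/25 + 9/100 → 13/100
merge 1/10 + 13/100 → 23/100
merge 13/100 + 3/20 → 7/25
merge 23/100 + 6/25 → 47/100
merge 1/4 + 7/25 → 53/100
merge 47/100 + 53/100 → 1
L = 13/100 + 23/100 + 7/25 + 47/100 + 53/100 + 1 = 66/25 = 2.64 bits/symbol.

2.64 bits/symbol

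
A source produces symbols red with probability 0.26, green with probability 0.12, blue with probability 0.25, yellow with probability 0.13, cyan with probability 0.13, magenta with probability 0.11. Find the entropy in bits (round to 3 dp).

H = −Σ pᵢ log₂ pᵢ.
−0.26·log₂(0.26) = 0.5053
−0.12·log₂(0.12) = 0.3671
−0.25·log₂(0.25) = 0.5000
−0.13·log₂(0.13) = 0.3826
−0.13·log₂(0.13) = 0.3826
−0.11·log₂(0.11) = 0.3503
Sum ≈ 2.4879 → 2.488 bits.

2.488 bits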